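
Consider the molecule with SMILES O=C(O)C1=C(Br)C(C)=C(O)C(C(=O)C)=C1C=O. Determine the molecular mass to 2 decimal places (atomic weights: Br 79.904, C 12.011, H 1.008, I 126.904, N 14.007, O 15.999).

First, the molecular formula is C11H9BrO5 (counting implicit H from valence).
  Br: 1 × 79.904 = 79.904
  C: 11 × 12.011 = 132.121
  H: 9 × 1.008 = 9.072
  O: 5 × 15.999 = 79.995
Sum: 1×79.904 + 11×12.011 + 9×1.008 + 5×15.999 = 301.092 → 301.09 g/mol.

301.09 g/mol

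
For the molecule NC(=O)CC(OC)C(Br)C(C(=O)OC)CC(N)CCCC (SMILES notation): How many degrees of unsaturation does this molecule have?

Degree of unsaturation = (number of rings) + (number of π bonds).
Ring closures in the SMILES: 0.
π bonds: 2 double bonds (each 1 DoU) → 2 DoU from unsaturation.
Total DoU = 0 + 2 = 2.

2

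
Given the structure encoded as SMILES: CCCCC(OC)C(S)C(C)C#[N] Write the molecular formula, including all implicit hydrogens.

Walk through each heavy atom and fill implicit hydrogens from standard valence (C 4, N 3, O 2, S 2, halogen 1):
  atom 1: C, bond orders sum to 1 (valence 4) → 3 H
  atom 2: C, bond orders sum to 2 (valence 4) → 2 H
  atom 3: C, bond orders sum to 2 (valence 4) → 2 H
  atom 4: C, bond orders sum to 2 (valence 4) → 2 H
  atom 5: C, bond orders sum to 3 (valence 4) → 1 H
  atom 6: O, bond orders sum to 2 (valence 2) → 0 H
  atom 7: C, bond orders sum to 1 (valence 4) → 3 H
  atom 8: C, bond orders sum to 3 (valence 4) → 1 H
  atom 9: S, bond orders sum to 1 (valence 2) → 1 H
  atom 10: C, bond orders sum to 3 (valence 4) → 1 H
  atom 11: C, bond orders sum to 1 (valence 4) → 3 H
  atom 12: C, bond orders sum to 4 (valence 4) → 0 H
  atom 13: N with explicit H count 0
Totals → C:10, H:19, N:1, O:1, S:1.

C10H19NOS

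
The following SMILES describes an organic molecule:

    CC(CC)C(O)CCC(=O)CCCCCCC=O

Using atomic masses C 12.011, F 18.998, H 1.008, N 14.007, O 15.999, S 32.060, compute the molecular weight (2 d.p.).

256.39 g/mol

First, the molecular formula is C15H28O3 (counting implicit H from valence).
  C: 15 × 12.011 = 180.165
  H: 28 × 1.008 = 28.224
  O: 3 × 15.999 = 47.997
Sum: 15×12.011 + 28×1.008 + 3×15.999 = 256.386 → 256.39 g/mol.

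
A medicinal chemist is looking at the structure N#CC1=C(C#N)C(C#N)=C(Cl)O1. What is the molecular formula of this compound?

Walk through each heavy atom and fill implicit hydrogens from standard valence (C 4, N 3, O 2, S 2, halogen 1):
  atom 1: N, bond orders sum to 3 (valence 3) → 0 H
  atom 2: C, bond orders sum to 4 (valence 4) → 0 H
  atom 3: C, bond orders sum to 4 (valence 4) → 0 H
  atom 4: C, bond orders sum to 4 (valence 4) → 0 H
  atom 5: C, bond orders sum to 4 (valence 4) → 0 H
  atom 6: N, bond orders sum to 3 (valence 3) → 0 H
  atom 7: C, bond orders sum to 4 (valence 4) → 0 H
  atom 8: C, bond orders sum to 4 (valence 4) → 0 H
  atom 9: N, bond orders sum to 3 (valence 3) → 0 H
  atom 10: C, bond orders sum to 4 (valence 4) → 0 H
  atom 11: Cl (halogen, monovalent) → 0 H
  atom 12: O, bond orders sum to 2 (valence 2) → 0 H
Totals → C:7, Cl:1, N:3, O:1.

C7ClN3O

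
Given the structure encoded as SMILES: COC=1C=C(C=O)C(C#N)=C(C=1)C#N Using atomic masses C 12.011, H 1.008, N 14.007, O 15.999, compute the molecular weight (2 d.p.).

186.17 g/mol

First, the molecular formula is C10H6N2O2 (counting implicit H from valence).
  C: 10 × 12.011 = 120.110
  H: 6 × 1.008 = 6.048
  N: 2 × 14.007 = 28.014
  O: 2 × 15.999 = 31.998
Sum: 10×12.011 + 6×1.008 + 2×14.007 + 2×15.999 = 186.170 → 186.17 g/mol.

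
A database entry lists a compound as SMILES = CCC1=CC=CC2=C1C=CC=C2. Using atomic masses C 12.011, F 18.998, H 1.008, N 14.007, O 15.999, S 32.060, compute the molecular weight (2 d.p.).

First, the molecular formula is C12H12 (counting implicit H from valence).
  C: 12 × 12.011 = 144.132
  H: 12 × 1.008 = 12.096
Sum: 12×12.011 + 12×1.008 = 156.228 → 156.23 g/mol.

156.23 g/mol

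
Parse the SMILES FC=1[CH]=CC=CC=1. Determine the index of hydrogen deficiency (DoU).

4

Molecular formula: C6H5F.
DoU = (2C + 2 + N − H − X) / 2, where X is the halogen count and O/S are ignored.
    = (2·6 + 2 + 0 − 5 − 1) / 2 = 8 / 2 = 4.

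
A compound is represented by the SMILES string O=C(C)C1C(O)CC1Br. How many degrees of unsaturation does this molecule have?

2

Molecular formula: C6H9BrO2.
DoU = (2C + 2 + N − H − X) / 2, where X is the halogen count and O/S are ignored.
    = (2·6 + 2 + 0 − 9 − 1) / 2 = 4 / 2 = 2.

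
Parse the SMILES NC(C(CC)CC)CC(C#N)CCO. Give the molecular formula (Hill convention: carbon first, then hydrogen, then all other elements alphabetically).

Walk through each heavy atom and fill implicit hydrogens from standard valence (C 4, N 3, O 2, S 2, halogen 1):
  atom 1: N, bond orders sum to 1 (valence 3) → 2 H
  atom 2: C, bond orders sum to 3 (valence 4) → 1 H
  atom 3: C, bond orders sum to 3 (valence 4) → 1 H
  atom 4: C, bond orders sum to 2 (valence 4) → 2 H
  atom 5: C, bond orders sum to 1 (valence 4) → 3 H
  atom 6: C, bond orders sum to 2 (valence 4) → 2 H
  atom 7: C, bond orders sum to 1 (valence 4) → 3 H
  atom 8: C, bond orders sum to 2 (valence 4) → 2 H
  atom 9: C, bond orders sum to 3 (valence 4) → 1 H
  atom 10: C, bond orders sum to 4 (valence 4) → 0 H
  atom 11: N, bond orders sum to 3 (valence 3) → 0 H
  atom 12: C, bond orders sum to 2 (valence 4) → 2 H
  atom 13: C, bond orders sum to 2 (valence 4) → 2 H
  atom 14: O, bond orders sum to 1 (valence 2) → 1 H
Totals → C:11, H:22, N:2, O:1.
In Hill order: C11H22N2O.

C11H22N2O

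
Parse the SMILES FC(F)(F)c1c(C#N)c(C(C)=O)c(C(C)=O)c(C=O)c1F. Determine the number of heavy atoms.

21

Every atom symbol written in the SMILES (organic subset) is one heavy atom; implicit H are not written.
Heavy atoms by element → C:13, F:4, N:1, O:3.
Total: 21.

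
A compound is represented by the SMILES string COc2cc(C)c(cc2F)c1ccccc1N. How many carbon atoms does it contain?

Count every carbon token in the SMILES (each C, including those in ring-closure positions and inside branches).
Carbon count: 14.

14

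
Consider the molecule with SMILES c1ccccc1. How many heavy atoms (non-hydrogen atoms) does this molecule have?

6

Every atom symbol written in the SMILES (organic subset) is one heavy atom; implicit H are not written.
Heavy atoms by element → C:6.
Total: 6.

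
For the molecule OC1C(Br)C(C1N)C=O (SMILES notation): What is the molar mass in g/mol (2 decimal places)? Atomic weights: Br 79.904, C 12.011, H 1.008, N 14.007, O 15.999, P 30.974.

First, the molecular formula is C5H8BrNO2 (counting implicit H from valence).
  Br: 1 × 79.904 = 79.904
  C: 5 × 12.011 = 60.055
  H: 8 × 1.008 = 8.064
  N: 1 × 14.007 = 14.007
  O: 2 × 15.999 = 31.998
Sum: 1×79.904 + 5×12.011 + 8×1.008 + 1×14.007 + 2×15.999 = 194.028 → 194.03 g/mol.

194.03 g/mol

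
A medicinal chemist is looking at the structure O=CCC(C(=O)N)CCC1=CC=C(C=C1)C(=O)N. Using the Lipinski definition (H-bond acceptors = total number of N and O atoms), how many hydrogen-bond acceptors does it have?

5

N atoms: 2; O atoms: 3.
Lipinski HBA = 2 + 3 = 5.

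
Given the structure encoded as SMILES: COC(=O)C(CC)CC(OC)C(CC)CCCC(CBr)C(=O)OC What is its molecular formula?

C18H33BrO5

Walk through each heavy atom and fill implicit hydrogens from standard valence (C 4, N 3, O 2, S 2, halogen 1):
  atom 1: C, bond orders sum to 1 (valence 4) → 3 H
  atom 2: O, bond orders sum to 2 (valence 2) → 0 H
  atom 3: C, bond orders sum to 4 (valence 4) → 0 H
  atom 4: O, bond orders sum to 2 (valence 2) → 0 H
  atom 5: C, bond orders sum to 3 (valence 4) → 1 H
  atom 6: C, bond orders sum to 2 (valence 4) → 2 H
  atom 7: C, bond orders sum to 1 (valence 4) → 3 H
  atom 8: C, bond orders sum to 2 (valence 4) → 2 H
  atom 9: C, bond orders sum to 3 (valence 4) → 1 H
  atom 10: O, bond orders sum to 2 (valence 2) → 0 H
  atom 11: C, bond orders sum to 1 (valence 4) → 3 H
  atom 12: C, bond orders sum to 3 (valence 4) → 1 H
  atom 13: C, bond orders sum to 2 (valence 4) → 2 H
  atom 14: C, bond orders sum to 1 (valence 4) → 3 H
  atom 15: C, bond orders sum to 2 (valence 4) → 2 H
  atom 16: C, bond orders sum to 2 (valence 4) → 2 H
  atom 17: C, bond orders sum to 2 (valence 4) → 2 H
  atom 18: C, bond orders sum to 3 (valence 4) → 1 H
  atom 19: C, bond orders sum to 2 (valence 4) → 2 H
  atom 20: Br (halogen, monovalent) → 0 H
  atom 21: C, bond orders sum to 4 (valence 4) → 0 H
  atom 22: O, bond orders sum to 2 (valence 2) → 0 H
  atom 23: O, bond orders sum to 2 (valence 2) → 0 H
  atom 24: C, bond orders sum to 1 (valence 4) → 3 H
Totals → C:18, H:33, Br:1, O:5.
In Hill order: C18H33BrO5.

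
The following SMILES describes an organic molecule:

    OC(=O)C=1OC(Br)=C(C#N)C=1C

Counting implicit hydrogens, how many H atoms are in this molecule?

4

Walk through each heavy atom and fill implicit hydrogens from standard valence (C 4, N 3, O 2, S 2, halogen 1):
  atom 1: O, bond orders sum to 1 (valence 2) → 1 H
  atom 2: C, bond orders sum to 4 (valence 4) → 0 H
  atom 3: O, bond orders sum to 2 (valence 2) → 0 H
  atom 4: C, bond orders sum to 4 (valence 4) → 0 H
  atom 5: O, bond orders sum to 2 (valence 2) → 0 H
  atom 6: C, bond orders sum to 4 (valence 4) → 0 H
  atom 7: Br (halogen, monovalent) → 0 H
  atom 8: C, bond orders sum to 4 (valence 4) → 0 H
  atom 9: C, bond orders sum to 4 (valence 4) → 0 H
  atom 10: N, bond orders sum to 3 (valence 3) → 0 H
  atom 11: C, bond orders sum to 4 (valence 4) → 0 H
  atom 12: C, bond orders sum to 1 (valence 4) → 3 H
Total hydrogens: 4.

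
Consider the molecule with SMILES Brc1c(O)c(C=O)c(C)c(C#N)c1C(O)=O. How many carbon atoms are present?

Count every carbon token in the SMILES (each C, including those in ring-closure positions and inside branches).
Carbon count: 10.

10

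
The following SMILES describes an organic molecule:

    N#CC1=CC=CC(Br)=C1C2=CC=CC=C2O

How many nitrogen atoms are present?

1

Scan the SMILES for N atoms (remember two-letter symbols like Cl and Br are single atoms).
Nitrogen count: 1.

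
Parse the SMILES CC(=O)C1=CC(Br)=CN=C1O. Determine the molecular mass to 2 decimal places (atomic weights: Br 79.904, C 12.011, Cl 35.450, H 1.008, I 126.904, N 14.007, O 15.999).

216.03 g/mol

First, the molecular formula is C7H6BrNO2 (counting implicit H from valence).
  Br: 1 × 79.904 = 79.904
  C: 7 × 12.011 = 84.077
  H: 6 × 1.008 = 6.048
  N: 1 × 14.007 = 14.007
  O: 2 × 15.999 = 31.998
Sum: 1×79.904 + 7×12.011 + 6×1.008 + 1×14.007 + 2×15.999 = 216.034 → 216.03 g/mol.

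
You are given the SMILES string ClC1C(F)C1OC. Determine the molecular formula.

C4H6ClFO

Walk through each heavy atom and fill implicit hydrogens from standard valence (C 4, N 3, O 2, S 2, halogen 1):
  atom 1: Cl (halogen, monovalent) → 0 H
  atom 2: C, bond orders sum to 3 (valence 4) → 1 H
  atom 3: C, bond orders sum to 3 (valence 4) → 1 H
  atom 4: F (halogen, monovalent) → 0 H
  atom 5: C, bond orders sum to 3 (valence 4) → 1 H
  atom 6: O, bond orders sum to 2 (valence 2) → 0 H
  atom 7: C, bond orders sum to 1 (valence 4) → 3 H
Totals → C:4, H:6, Cl:1, F:1, O:1.
In Hill order: C4H6ClFO.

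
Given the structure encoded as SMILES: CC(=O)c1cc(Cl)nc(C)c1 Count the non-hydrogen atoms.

11

Every atom symbol written in the SMILES (organic subset) is one heavy atom; implicit H are not written.
Heavy atoms by element → C:8, Cl:1, N:1, O:1.
Total: 11.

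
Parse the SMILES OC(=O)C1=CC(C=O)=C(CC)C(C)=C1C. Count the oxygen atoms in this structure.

3

Scan the SMILES for O atoms (remember two-letter symbols like Cl and Br are single atoms).
Oxygen count: 3.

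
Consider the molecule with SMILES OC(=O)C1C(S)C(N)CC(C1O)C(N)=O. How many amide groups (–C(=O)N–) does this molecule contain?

The amide motif appears at heavy-atom position 13 in the SMILES.
Other groups present: 1 carboxylic acid, 1 hydroxyl, 1 primary amine, 1 thiol.
Amide count: 1.

1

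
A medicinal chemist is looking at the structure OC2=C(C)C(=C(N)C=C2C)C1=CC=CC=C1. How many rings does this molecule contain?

2

In SMILES, each pair of matching ring-closure digits denotes one ring-closing bond; the number of such bonds equals the number of independent rings.
Ring-closure bonds here: 2.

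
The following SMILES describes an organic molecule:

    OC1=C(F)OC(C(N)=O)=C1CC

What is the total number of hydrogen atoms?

Walk through each heavy atom and fill implicit hydrogens from standard valence (C 4, N 3, O 2, S 2, halogen 1):
  atom 1: O, bond orders sum to 1 (valence 2) → 1 H
  atom 2: C, bond orders sum to 4 (valence 4) → 0 H
  atom 3: C, bond orders sum to 4 (valence 4) → 0 H
  atom 4: F (halogen, monovalent) → 0 H
  atom 5: O, bond orders sum to 2 (valence 2) → 0 H
  atom 6: C, bond orders sum to 4 (valence 4) → 0 H
  atom 7: C, bond orders sum to 4 (valence 4) → 0 H
  atom 8: N, bond orders sum to 1 (valence 3) → 2 H
  atom 9: O, bond orders sum to 2 (valence 2) → 0 H
  atom 10: C, bond orders sum to 4 (valence 4) → 0 H
  atom 11: C, bond orders sum to 2 (valence 4) → 2 H
  atom 12: C, bond orders sum to 1 (valence 4) → 3 H
Total hydrogens: 8.

8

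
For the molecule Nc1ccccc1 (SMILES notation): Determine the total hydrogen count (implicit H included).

7

Walk through each heavy atom and fill implicit hydrogens from standard valence (C 4, N 3, O 2, S 2, halogen 1); for lowercase aromatic atoms, an aromatic c carries 1 H when it has two neighbours and 0 H with three, and aromatic n carries 0 H:
  atom 1: N, bond orders sum to 1 (valence 3) → 2 H
  atom 2: aromatic c, 3 neighbours → 0 H
  atom 3: aromatic c, 2 neighbours → 1 H
  atom 4: aromatic c, 2 neighbours → 1 H
  atom 5: aromatic c, 2 neighbours → 1 H
  atom 6: aromatic c, 2 neighbours → 1 H
  atom 7: aromatic c, 2 neighbours → 1 H
Total hydrogens: 7.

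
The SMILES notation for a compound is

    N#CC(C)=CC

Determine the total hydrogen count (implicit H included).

Walk through each heavy atom and fill implicit hydrogens from standard valence (C 4, N 3, O 2, S 2, halogen 1):
  atom 1: N, bond orders sum to 3 (valence 3) → 0 H
  atom 2: C, bond orders sum to 4 (valence 4) → 0 H
  atom 3: C, bond orders sum to 4 (valence 4) → 0 H
  atom 4: C, bond orders sum to 1 (valence 4) → 3 H
  atom 5: C, bond orders sum to 3 (valence 4) → 1 H
  atom 6: C, bond orders sum to 1 (valence 4) → 3 H
Total hydrogens: 7.

7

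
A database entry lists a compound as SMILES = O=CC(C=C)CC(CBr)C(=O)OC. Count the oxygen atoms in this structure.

Scan the SMILES for O atoms (remember two-letter symbols like Cl and Br are single atoms).
Oxygen count: 3.

3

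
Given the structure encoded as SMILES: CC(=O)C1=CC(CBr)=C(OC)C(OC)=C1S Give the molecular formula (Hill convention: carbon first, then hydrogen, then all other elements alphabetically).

Walk through each heavy atom and fill implicit hydrogens from standard valence (C 4, N 3, O 2, S 2, halogen 1):
  atom 1: C, bond orders sum to 1 (valence 4) → 3 H
  atom 2: C, bond orders sum to 4 (valence 4) → 0 H
  atom 3: O, bond orders sum to 2 (valence 2) → 0 H
  atom 4: C, bond orders sum to 4 (valence 4) → 0 H
  atom 5: C, bond orders sum to 3 (valence 4) → 1 H
  atom 6: C, bond orders sum to 4 (valence 4) → 0 H
  atom 7: C, bond orders sum to 2 (valence 4) → 2 H
  atom 8: Br (halogen, monovalent) → 0 H
  atom 9: C, bond orders sum to 4 (valence 4) → 0 H
  atom 10: O, bond orders sum to 2 (valence 2) → 0 H
  atom 11: C, bond orders sum to 1 (valence 4) → 3 H
  atom 12: C, bond orders sum to 4 (valence 4) → 0 H
  atom 13: O, bond orders sum to 2 (valence 2) → 0 H
  atom 14: C, bond orders sum to 1 (valence 4) → 3 H
  atom 15: C, bond orders sum to 4 (valence 4) → 0 H
  atom 16: S, bond orders sum to 1 (valence 2) → 1 H
Totals → C:11, H:13, Br:1, O:3, S:1.

C11H13BrO3S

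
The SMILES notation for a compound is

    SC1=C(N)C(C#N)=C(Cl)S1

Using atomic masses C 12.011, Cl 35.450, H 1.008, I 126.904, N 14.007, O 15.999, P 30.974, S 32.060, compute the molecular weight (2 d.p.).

190.66 g/mol

First, the molecular formula is C5H3ClN2S2 (counting implicit H from valence).
  C: 5 × 12.011 = 60.055
  Cl: 1 × 35.450 = 35.450
  H: 3 × 1.008 = 3.024
  N: 2 × 14.007 = 28.014
  S: 2 × 32.060 = 64.120
Sum: 5×12.011 + 1×35.450 + 3×1.008 + 2×14.007 + 2×32.060 = 190.663 → 190.66 g/mol.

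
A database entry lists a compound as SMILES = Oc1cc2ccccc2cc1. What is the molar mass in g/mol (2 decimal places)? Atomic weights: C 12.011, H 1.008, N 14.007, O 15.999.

First, the molecular formula is C10H8O (counting implicit H from valence).
  C: 10 × 12.011 = 120.110
  H: 8 × 1.008 = 8.064
  O: 1 × 15.999 = 15.999
Sum: 10×12.011 + 8×1.008 + 1×15.999 = 144.173 → 144.17 g/mol.

144.17 g/mol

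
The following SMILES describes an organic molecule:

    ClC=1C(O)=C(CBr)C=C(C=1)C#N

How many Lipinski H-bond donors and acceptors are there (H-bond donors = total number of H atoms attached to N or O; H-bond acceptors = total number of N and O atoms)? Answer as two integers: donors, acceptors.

1, 2

Donors: find every N or O and count the H atoms it carries.
  atom 4 (O): bond orders sum to 1 → 1 H
  atom 12 (N): bond orders sum to 3 → 0 H
Lipinski HBD = 1.
Acceptors: N atoms = 1, O atoms = 1 → HBA = 2.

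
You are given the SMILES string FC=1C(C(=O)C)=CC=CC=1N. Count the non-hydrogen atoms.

11

Every atom symbol written in the SMILES (organic subset) is one heavy atom; implicit H are not written.
Heavy atoms by element → C:8, F:1, N:1, O:1.
Total: 11.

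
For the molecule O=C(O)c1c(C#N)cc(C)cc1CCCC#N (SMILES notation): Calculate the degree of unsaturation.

9

Molecular formula: C13H12N2O2.
DoU = (2C + 2 + N − H − X) / 2, where X is the halogen count and O/S are ignored.
    = (2·13 + 2 + 2 − 12 − 0) / 2 = 18 / 2 = 9.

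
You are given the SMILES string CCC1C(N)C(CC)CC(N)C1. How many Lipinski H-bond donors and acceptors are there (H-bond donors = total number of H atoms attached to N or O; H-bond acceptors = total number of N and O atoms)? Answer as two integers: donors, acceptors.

4, 2

Donors: find every N or O and count the H atoms it carries.
  atom 5 (N): bond orders sum to 1 → 2 H
  atom 11 (N): bond orders sum to 1 → 2 H
Lipinski HBD = 4.
Acceptors: N atoms = 2, O atoms = 0 → HBA = 2.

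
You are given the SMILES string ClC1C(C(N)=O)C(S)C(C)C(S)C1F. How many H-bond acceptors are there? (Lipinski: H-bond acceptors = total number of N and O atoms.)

2

N atoms: 1; O atoms: 1.
Lipinski HBA = 1 + 1 = 2.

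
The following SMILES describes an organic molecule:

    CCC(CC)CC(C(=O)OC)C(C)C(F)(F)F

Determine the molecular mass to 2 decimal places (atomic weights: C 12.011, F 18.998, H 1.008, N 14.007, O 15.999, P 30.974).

First, the molecular formula is C12H21F3O2 (counting implicit H from valence).
  C: 12 × 12.011 = 144.132
  F: 3 × 18.998 = 56.994
  H: 21 × 1.008 = 21.168
  O: 2 × 15.999 = 31.998
Sum: 12×12.011 + 3×18.998 + 21×1.008 + 2×15.999 = 254.292 → 254.29 g/mol.

254.29 g/mol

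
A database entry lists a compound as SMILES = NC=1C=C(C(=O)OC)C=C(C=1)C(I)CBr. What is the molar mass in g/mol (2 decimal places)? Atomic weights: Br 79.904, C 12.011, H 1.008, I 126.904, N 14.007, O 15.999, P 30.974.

First, the molecular formula is C10H11BrINO2 (counting implicit H from valence).
  Br: 1 × 79.904 = 79.904
  C: 10 × 12.011 = 120.110
  H: 11 × 1.008 = 11.088
  I: 1 × 126.904 = 126.904
  N: 1 × 14.007 = 14.007
  O: 2 × 15.999 = 31.998
Sum: 1×79.904 + 10×12.011 + 11×1.008 + 1×126.904 + 1×14.007 + 2×15.999 = 384.011 → 384.01 g/mol.

384.01 g/mol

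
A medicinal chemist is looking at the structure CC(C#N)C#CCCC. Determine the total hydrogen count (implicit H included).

Walk through each heavy atom and fill implicit hydrogens from standard valence (C 4, N 3, O 2, S 2, halogen 1):
  atom 1: C, bond orders sum to 1 (valence 4) → 3 H
  atom 2: C, bond orders sum to 3 (valence 4) → 1 H
  atom 3: C, bond orders sum to 4 (valence 4) → 0 H
  atom 4: N, bond orders sum to 3 (valence 3) → 0 H
  atom 5: C, bond orders sum to 4 (valence 4) → 0 H
  atom 6: C, bond orders sum to 4 (valence 4) → 0 H
  atom 7: C, bond orders sum to 2 (valence 4) → 2 H
  atom 8: C, bond orders sum to 2 (valence 4) → 2 H
  atom 9: C, bond orders sum to 1 (valence 4) → 3 H
Total hydrogens: 11.

11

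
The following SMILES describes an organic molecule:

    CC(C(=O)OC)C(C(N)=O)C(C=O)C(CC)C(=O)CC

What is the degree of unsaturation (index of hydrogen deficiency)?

Degree of unsaturation = (number of rings) + (number of π bonds).
Ring closures in the SMILES: 0.
π bonds: 4 double bonds (each 1 DoU) → 4 DoU from unsaturation.
Total DoU = 0 + 4 = 4.

4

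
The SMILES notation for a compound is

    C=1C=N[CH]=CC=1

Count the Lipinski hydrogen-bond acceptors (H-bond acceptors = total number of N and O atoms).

N atoms: 1; O atoms: 0.
Lipinski HBA = 1 + 0 = 1.

1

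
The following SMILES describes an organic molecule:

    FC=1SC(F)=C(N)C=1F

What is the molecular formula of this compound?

Walk through each heavy atom and fill implicit hydrogens from standard valence (C 4, N 3, O 2, S 2, halogen 1):
  atom 1: F (halogen, monovalent) → 0 H
  atom 2: C, bond orders sum to 4 (valence 4) → 0 H
  atom 3: S, bond orders sum to 2 (valence 2) → 0 H
  atom 4: C, bond orders sum to 4 (valence 4) → 0 H
  atom 5: F (halogen, monovalent) → 0 H
  atom 6: C, bond orders sum to 4 (valence 4) → 0 H
  atom 7: N, bond orders sum to 1 (valence 3) → 2 H
  atom 8: C, bond orders sum to 4 (valence 4) → 0 H
  atom 9: F (halogen, monovalent) → 0 H
Totals → C:4, H:2, F:3, N:1, S:1.

C4H2F3NS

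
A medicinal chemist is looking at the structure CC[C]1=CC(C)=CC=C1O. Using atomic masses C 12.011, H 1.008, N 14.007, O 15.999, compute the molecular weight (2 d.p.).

136.19 g/mol

First, the molecular formula is C9H12O (counting implicit H from valence).
  C: 9 × 12.011 = 108.099
  H: 12 × 1.008 = 12.096
  O: 1 × 15.999 = 15.999
Sum: 9×12.011 + 12×1.008 + 1×15.999 = 136.194 → 136.19 g/mol.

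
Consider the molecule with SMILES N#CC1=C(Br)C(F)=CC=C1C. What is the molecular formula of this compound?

C8H5BrFN

Walk through each heavy atom and fill implicit hydrogens from standard valence (C 4, N 3, O 2, S 2, halogen 1):
  atom 1: N, bond orders sum to 3 (valence 3) → 0 H
  atom 2: C, bond orders sum to 4 (valence 4) → 0 H
  atom 3: C, bond orders sum to 4 (valence 4) → 0 H
  atom 4: C, bond orders sum to 4 (valence 4) → 0 H
  atom 5: Br (halogen, monovalent) → 0 H
  atom 6: C, bond orders sum to 4 (valence 4) → 0 H
  atom 7: F (halogen, monovalent) → 0 H
  atom 8: C, bond orders sum to 3 (valence 4) → 1 H
  atom 9: C, bond orders sum to 3 (valence 4) → 1 H
  atom 10: C, bond orders sum to 4 (valence 4) → 0 H
  atom 11: C, bond orders sum to 1 (valence 4) → 3 H
Totals → C:8, H:5, Br:1, F:1, N:1.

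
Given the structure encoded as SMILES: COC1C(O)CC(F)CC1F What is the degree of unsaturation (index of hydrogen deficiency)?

1

Degree of unsaturation = (number of rings) + (number of π bonds).
Ring closures in the SMILES: 1.
π bonds: none → 0 DoU from unsaturation.
Total DoU = 1 + 0 = 1.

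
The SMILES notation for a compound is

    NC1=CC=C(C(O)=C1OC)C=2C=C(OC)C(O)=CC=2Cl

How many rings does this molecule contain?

In SMILES, each pair of matching ring-closure digits denotes one ring-closing bond; the number of such bonds equals the number of independent rings.
Ring-closure bonds here: 2.

2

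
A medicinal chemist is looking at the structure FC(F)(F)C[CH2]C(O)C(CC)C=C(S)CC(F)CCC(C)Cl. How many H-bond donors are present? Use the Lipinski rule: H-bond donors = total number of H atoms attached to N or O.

1

Donors: find every N or O and count the H atoms it carries.
  atom 8 (O): bond orders sum to 1 → 1 H
Lipinski HBD = 1.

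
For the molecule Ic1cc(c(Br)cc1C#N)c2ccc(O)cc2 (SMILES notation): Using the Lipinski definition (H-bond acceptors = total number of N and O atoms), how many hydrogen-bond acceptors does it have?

2

N atoms: 1; O atoms: 1.
Lipinski HBA = 1 + 1 = 2.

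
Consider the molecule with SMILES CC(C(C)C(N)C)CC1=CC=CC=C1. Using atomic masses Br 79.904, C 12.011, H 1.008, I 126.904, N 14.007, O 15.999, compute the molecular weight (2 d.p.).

191.32 g/mol

First, the molecular formula is C13H21N (counting implicit H from valence).
  C: 13 × 12.011 = 156.143
  H: 21 × 1.008 = 21.168
  N: 1 × 14.007 = 14.007
Sum: 13×12.011 + 21×1.008 + 1×14.007 = 191.318 → 191.32 g/mol.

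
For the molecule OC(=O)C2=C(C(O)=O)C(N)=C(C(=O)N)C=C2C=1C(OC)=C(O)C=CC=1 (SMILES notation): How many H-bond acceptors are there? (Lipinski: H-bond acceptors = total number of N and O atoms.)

9

N atoms: 2; O atoms: 7.
Lipinski HBA = 2 + 7 = 9.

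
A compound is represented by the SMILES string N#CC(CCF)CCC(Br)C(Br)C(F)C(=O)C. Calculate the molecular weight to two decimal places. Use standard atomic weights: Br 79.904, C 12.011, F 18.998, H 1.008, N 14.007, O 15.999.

375.05 g/mol

First, the molecular formula is C11H15Br2F2NO (counting implicit H from valence).
  Br: 2 × 79.904 = 159.808
  C: 11 × 12.011 = 132.121
  F: 2 × 18.998 = 37.996
  H: 15 × 1.008 = 15.120
  N: 1 × 14.007 = 14.007
  O: 1 × 15.999 = 15.999
Sum: 2×79.904 + 11×12.011 + 2×18.998 + 15×1.008 + 1×14.007 + 1×15.999 = 375.051 → 375.05 g/mol.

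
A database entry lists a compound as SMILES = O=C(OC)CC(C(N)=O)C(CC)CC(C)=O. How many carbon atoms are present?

11

Count every carbon token in the SMILES (each C, including those in ring-closure positions and inside branches).
Carbon count: 11.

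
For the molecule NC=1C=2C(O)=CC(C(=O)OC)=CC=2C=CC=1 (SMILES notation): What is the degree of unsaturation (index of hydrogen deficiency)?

8

Molecular formula: C12H11NO3.
DoU = (2C + 2 + N − H − X) / 2, where X is the halogen count and O/S are ignored.
    = (2·12 + 2 + 1 − 11 − 0) / 2 = 16 / 2 = 8.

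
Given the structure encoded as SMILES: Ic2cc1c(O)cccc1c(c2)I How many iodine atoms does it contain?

2

Scan the SMILES for I atoms (remember two-letter symbols like Cl and Br are single atoms).
Iodine count: 2.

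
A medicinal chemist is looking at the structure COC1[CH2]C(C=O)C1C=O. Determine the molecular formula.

Walk through each heavy atom and fill implicit hydrogens from standard valence (C 4, N 3, O 2, S 2, halogen 1):
  atom 1: C, bond orders sum to 1 (valence 4) → 3 H
  atom 2: O, bond orders sum to 2 (valence 2) → 0 H
  atom 3: C, bond orders sum to 3 (valence 4) → 1 H
  atom 4: C with explicit H count 2
  atom 5: C, bond orders sum to 3 (valence 4) → 1 H
  atom 6: C, bond orders sum to 3 (valence 4) → 1 H
  atom 7: O, bond orders sum to 2 (valence 2) → 0 H
  atom 8: C, bond orders sum to 3 (valence 4) → 1 H
  atom 9: C, bond orders sum to 3 (valence 4) → 1 H
  atom 10: O, bond orders sum to 2 (valence 2) → 0 H
Totals → C:7, H:10, O:3.
In Hill order: C7H10O3.

C7H10O3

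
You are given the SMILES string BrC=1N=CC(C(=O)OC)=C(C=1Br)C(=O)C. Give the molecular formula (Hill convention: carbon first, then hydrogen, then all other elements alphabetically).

C9H7Br2NO3

Walk through each heavy atom and fill implicit hydrogens from standard valence (C 4, N 3, O 2, S 2, halogen 1):
  atom 1: Br (halogen, monovalent) → 0 H
  atom 2: C, bond orders sum to 4 (valence 4) → 0 H
  atom 3: N, bond orders sum to 3 (valence 3) → 0 H
  atom 4: C, bond orders sum to 3 (valence 4) → 1 H
  atom 5: C, bond orders sum to 4 (valence 4) → 0 H
  atom 6: C, bond orders sum to 4 (valence 4) → 0 H
  atom 7: O, bond orders sum to 2 (valence 2) → 0 H
  atom 8: O, bond orders sum to 2 (valence 2) → 0 H
  atom 9: C, bond orders sum to 1 (valence 4) → 3 H
  atom 10: C, bond orders sum to 4 (valence 4) → 0 H
  atom 11: C, bond orders sum to 4 (valence 4) → 0 H
  atom 12: Br (halogen, monovalent) → 0 H
  atom 13: C, bond orders sum to 4 (valence 4) → 0 H
  atom 14: O, bond orders sum to 2 (valence 2) → 0 H
  atom 15: C, bond orders sum to 1 (valence 4) → 3 H
Totals → C:9, H:7, Br:2, N:1, O:3.
In Hill order: C9H7Br2NO3.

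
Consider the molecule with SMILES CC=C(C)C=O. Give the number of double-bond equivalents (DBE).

2

Molecular formula: C5H8O.
DoU = (2C + 2 + N − H − X) / 2, where X is the halogen count and O/S are ignored.
    = (2·5 + 2 + 0 − 8 − 0) / 2 = 4 / 2 = 2.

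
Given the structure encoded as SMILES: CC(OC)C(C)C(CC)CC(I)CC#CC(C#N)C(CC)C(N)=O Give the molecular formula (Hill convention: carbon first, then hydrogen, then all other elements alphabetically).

C19H31IN2O2

Walk through each heavy atom and fill implicit hydrogens from standard valence (C 4, N 3, O 2, S 2, halogen 1):
  atom 1: C, bond orders sum to 1 (valence 4) → 3 H
  atom 2: C, bond orders sum to 3 (valence 4) → 1 H
  atom 3: O, bond orders sum to 2 (valence 2) → 0 H
  atom 4: C, bond orders sum to 1 (valence 4) → 3 H
  atom 5: C, bond orders sum to 3 (valence 4) → 1 H
  atom 6: C, bond orders sum to 1 (valence 4) → 3 H
  atom 7: C, bond orders sum to 3 (valence 4) → 1 H
  atom 8: C, bond orders sum to 2 (valence 4) → 2 H
  atom 9: C, bond orders sum to 1 (valence 4) → 3 H
  atom 10: C, bond orders sum to 2 (valence 4) → 2 H
  atom 11: C, bond orders sum to 3 (valence 4) → 1 H
  atom 12: I (halogen, monovalent) → 0 H
  atom 13: C, bond orders sum to 2 (valence 4) → 2 H
  atom 14: C, bond orders sum to 4 (valence 4) → 0 H
  atom 15: C, bond orders sum to 4 (valence 4) → 0 H
  atom 16: C, bond orders sum to 3 (valence 4) → 1 H
  atom 17: C, bond orders sum to 4 (valence 4) → 0 H
  atom 18: N, bond orders sum to 3 (valence 3) → 0 H
  atom 19: C, bond orders sum to 3 (valence 4) → 1 H
  atom 20: C, bond orders sum to 2 (valence 4) → 2 H
  atom 21: C, bond orders sum to 1 (valence 4) → 3 H
  atom 22: C, bond orders sum to 4 (valence 4) → 0 H
  atom 23: N, bond orders sum to 1 (valence 3) → 2 H
  atom 24: O, bond orders sum to 2 (valence 2) → 0 H
Totals → C:19, H:31, I:1, N:2, O:2.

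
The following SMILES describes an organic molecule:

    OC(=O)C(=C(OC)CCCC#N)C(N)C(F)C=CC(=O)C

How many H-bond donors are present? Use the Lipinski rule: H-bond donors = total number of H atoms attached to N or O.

3

Donors: find every N or O and count the H atoms it carries.
  atom 1 (O): bond orders sum to 1 → 1 H
  atom 3 (O): bond orders sum to 2 → 0 H
  atom 6 (O): bond orders sum to 2 → 0 H
  atom 12 (N): bond orders sum to 3 → 0 H
  atom 14 (N): bond orders sum to 1 → 2 H
  atom 20 (O): bond orders sum to 2 → 0 H
Lipinski HBD = 3.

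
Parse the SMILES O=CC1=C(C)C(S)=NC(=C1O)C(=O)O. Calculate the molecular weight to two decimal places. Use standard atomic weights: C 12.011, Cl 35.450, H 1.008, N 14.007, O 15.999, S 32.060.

213.21 g/mol

First, the molecular formula is C8H7NO4S (counting implicit H from valence).
  C: 8 × 12.011 = 96.088
  H: 7 × 1.008 = 7.056
  N: 1 × 14.007 = 14.007
  O: 4 × 15.999 = 63.996
  S: 1 × 32.060 = 32.060
Sum: 8×12.011 + 7×1.008 + 1×14.007 + 4×15.999 + 1×32.060 = 213.207 → 213.21 g/mol.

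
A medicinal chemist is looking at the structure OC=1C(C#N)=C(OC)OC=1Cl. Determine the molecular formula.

C6H4ClNO3

Walk through each heavy atom and fill implicit hydrogens from standard valence (C 4, N 3, O 2, S 2, halogen 1):
  atom 1: O, bond orders sum to 1 (valence 2) → 1 H
  atom 2: C, bond orders sum to 4 (valence 4) → 0 H
  atom 3: C, bond orders sum to 4 (valence 4) → 0 H
  atom 4: C, bond orders sum to 4 (valence 4) → 0 H
  atom 5: N, bond orders sum to 3 (valence 3) → 0 H
  atom 6: C, bond orders sum to 4 (valence 4) → 0 H
  atom 7: O, bond orders sum to 2 (valence 2) → 0 H
  atom 8: C, bond orders sum to 1 (valence 4) → 3 H
  atom 9: O, bond orders sum to 2 (valence 2) → 0 H
  atom 10: C, bond orders sum to 4 (valence 4) → 0 H
  atom 11: Cl (halogen, monovalent) → 0 H
Totals → C:6, H:4, Cl:1, N:1, O:3.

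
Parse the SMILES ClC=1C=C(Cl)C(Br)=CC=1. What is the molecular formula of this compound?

C6H3BrCl2

Walk through each heavy atom and fill implicit hydrogens from standard valence (C 4, N 3, O 2, S 2, halogen 1):
  atom 1: Cl (halogen, monovalent) → 0 H
  atom 2: C, bond orders sum to 4 (valence 4) → 0 H
  atom 3: C, bond orders sum to 3 (valence 4) → 1 H
  atom 4: C, bond orders sum to 4 (valence 4) → 0 H
  atom 5: Cl (halogen, monovalent) → 0 H
  atom 6: C, bond orders sum to 4 (valence 4) → 0 H
  atom 7: Br (halogen, monovalent) → 0 H
  atom 8: C, bond orders sum to 3 (valence 4) → 1 H
  atom 9: C, bond orders sum to 3 (valence 4) → 1 H
Totals → C:6, H:3, Br:1, Cl:2.
In Hill order: C6H3BrCl2.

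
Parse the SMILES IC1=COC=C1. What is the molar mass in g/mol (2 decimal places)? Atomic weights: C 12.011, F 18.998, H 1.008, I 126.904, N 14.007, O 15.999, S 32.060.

First, the molecular formula is C4H3IO (counting implicit H from valence).
  C: 4 × 12.011 = 48.044
  H: 3 × 1.008 = 3.024
  I: 1 × 126.904 = 126.904
  O: 1 × 15.999 = 15.999
Sum: 4×12.011 + 3×1.008 + 1×126.904 + 1×15.999 = 193.971 → 193.97 g/mol.

193.97 g/mol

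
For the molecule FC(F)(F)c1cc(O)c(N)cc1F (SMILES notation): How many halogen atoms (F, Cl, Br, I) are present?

Halogen atoms appear at heavy-atom positions 1, 3, 4, 13 (4×F).
Other groups present: 1 hydroxyl, 1 primary amine.
Halogen count: 4.

4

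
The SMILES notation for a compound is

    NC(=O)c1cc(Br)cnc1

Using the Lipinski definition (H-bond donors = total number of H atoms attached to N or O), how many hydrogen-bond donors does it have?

Donors: find every N or O and count the H atoms it carries.
  atom 1 (N): bond orders sum to 1 → 2 H
  atom 3 (O): bond orders sum to 2 → 0 H
  atom 9 (N): bond orders sum to 3 → 0 H
Lipinski HBD = 2.

2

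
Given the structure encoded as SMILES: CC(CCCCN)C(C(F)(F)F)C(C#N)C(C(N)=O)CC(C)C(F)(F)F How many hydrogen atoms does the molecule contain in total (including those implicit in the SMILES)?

25

Walk through each heavy atom and fill implicit hydrogens from standard valence (C 4, N 3, O 2, S 2, halogen 1):
  atom 1: C, bond orders sum to 1 (valence 4) → 3 H
  atom 2: C, bond orders sum to 3 (valence 4) → 1 H
  atom 3: C, bond orders sum to 2 (valence 4) → 2 H
  atom 4: C, bond orders sum to 2 (valence 4) → 2 H
  atom 5: C, bond orders sum to 2 (valence 4) → 2 H
  atom 6: C, bond orders sum to 2 (valence 4) → 2 H
  atom 7: N, bond orders sum to 1 (valence 3) → 2 H
  atom 8: C, bond orders sum to 3 (valence 4) → 1 H
  atom 9: C, bond orders sum to 4 (valence 4) → 0 H
  atom 10: F (halogen, monovalent) → 0 H
  atom 11: F (halogen, monovalent) → 0 H
  atom 12: F (halogen, monovalent) → 0 H
  atom 13: C, bond orders sum to 3 (valence 4) → 1 H
  atom 14: C, bond orders sum to 4 (valence 4) → 0 H
  atom 15: N, bond orders sum to 3 (valence 3) → 0 H
  atom 16: C, bond orders sum to 3 (valence 4) → 1 H
  atom 17: C, bond orders sum to 4 (valence 4) → 0 H
  atom 18: N, bond orders sum to 1 (valence 3) → 2 H
  atom 19: O, bond orders sum to 2 (valence 2) → 0 H
  atom 20: C, bond orders sum to 2 (valence 4) → 2 H
  atom 21: C, bond orders sum to 3 (valence 4) → 1 H
  atom 22: C, bond orders sum to 1 (valence 4) → 3 H
  atom 23: C, bond orders sum to 4 (valence 4) → 0 H
  atom 24: F (halogen, monovalent) → 0 H
  atom 25: F (halogen, monovalent) → 0 H
  atom 26: F (halogen, monovalent) → 0 H
Total hydrogens: 25.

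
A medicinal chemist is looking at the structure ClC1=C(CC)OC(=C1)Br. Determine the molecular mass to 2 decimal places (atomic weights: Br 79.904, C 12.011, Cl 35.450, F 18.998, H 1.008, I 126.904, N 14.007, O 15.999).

209.47 g/mol

First, the molecular formula is C6H6BrClO (counting implicit H from valence).
  Br: 1 × 79.904 = 79.904
  C: 6 × 12.011 = 72.066
  Cl: 1 × 35.450 = 35.450
  H: 6 × 1.008 = 6.048
  O: 1 × 15.999 = 15.999
Sum: 1×79.904 + 6×12.011 + 1×35.450 + 6×1.008 + 1×15.999 = 209.467 → 209.47 g/mol.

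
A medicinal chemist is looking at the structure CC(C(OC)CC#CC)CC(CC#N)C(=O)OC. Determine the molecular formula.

Walk through each heavy atom and fill implicit hydrogens from standard valence (C 4, N 3, O 2, S 2, halogen 1):
  atom 1: C, bond orders sum to 1 (valence 4) → 3 H
  atom 2: C, bond orders sum to 3 (valence 4) → 1 H
  atom 3: C, bond orders sum to 3 (valence 4) → 1 H
  atom 4: O, bond orders sum to 2 (valence 2) → 0 H
  atom 5: C, bond orders sum to 1 (valence 4) → 3 H
  atom 6: C, bond orders sum to 2 (valence 4) → 2 H
  atom 7: C, bond orders sum to 4 (valence 4) → 0 H
  atom 8: C, bond orders sum to 4 (valence 4) → 0 H
  atom 9: C, bond orders sum to 1 (valence 4) → 3 H
  atom 10: C, bond orders sum to 2 (valence 4) → 2 H
  atom 11: C, bond orders sum to 3 (valence 4) → 1 H
  atom 12: C, bond orders sum to 2 (valence 4) → 2 H
  atom 13: C, bond orders sum to 4 (valence 4) → 0 H
  atom 14: N, bond orders sum to 3 (valence 3) → 0 H
  atom 15: C, bond orders sum to 4 (valence 4) → 0 H
  atom 16: O, bond orders sum to 2 (valence 2) → 0 H
  atom 17: O, bond orders sum to 2 (valence 2) → 0 H
  atom 18: C, bond orders sum to 1 (valence 4) → 3 H
Totals → C:14, H:21, N:1, O:3.
In Hill order: C14H21NO3.

C14H21NO3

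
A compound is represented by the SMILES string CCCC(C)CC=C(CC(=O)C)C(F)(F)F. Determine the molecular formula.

C12H19F3O

Walk through each heavy atom and fill implicit hydrogens from standard valence (C 4, N 3, O 2, S 2, halogen 1):
  atom 1: C, bond orders sum to 1 (valence 4) → 3 H
  atom 2: C, bond orders sum to 2 (valence 4) → 2 H
  atom 3: C, bond orders sum to 2 (valence 4) → 2 H
  atom 4: C, bond orders sum to 3 (valence 4) → 1 H
  atom 5: C, bond orders sum to 1 (valence 4) → 3 H
  atom 6: C, bond orders sum to 2 (valence 4) → 2 H
  atom 7: C, bond orders sum to 3 (valence 4) → 1 H
  atom 8: C, bond orders sum to 4 (valence 4) → 0 H
  atom 9: C, bond orders sum to 2 (valence 4) → 2 H
  atom 10: C, bond orders sum to 4 (valence 4) → 0 H
  atom 11: O, bond orders sum to 2 (valence 2) → 0 H
  atom 12: C, bond orders sum to 1 (valence 4) → 3 H
  atom 13: C, bond orders sum to 4 (valence 4) → 0 H
  atom 14: F (halogen, monovalent) → 0 H
  atom 15: F (halogen, monovalent) → 0 H
  atom 16: F (halogen, monovalent) → 0 H
Totals → C:12, H:19, F:3, O:1.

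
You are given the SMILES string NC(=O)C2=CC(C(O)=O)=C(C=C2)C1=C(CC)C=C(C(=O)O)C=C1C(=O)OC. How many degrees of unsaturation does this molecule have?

12

Molecular formula: C19H17NO7.
DoU = (2C + 2 + N − H − X) / 2, where X is the halogen count and O/S are ignored.
    = (2·19 + 2 + 1 − 17 − 0) / 2 = 24 / 2 = 12.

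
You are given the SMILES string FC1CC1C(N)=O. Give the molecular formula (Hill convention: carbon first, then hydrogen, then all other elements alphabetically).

Walk through each heavy atom and fill implicit hydrogens from standard valence (C 4, N 3, O 2, S 2, halogen 1):
  atom 1: F (halogen, monovalent) → 0 H
  atom 2: C, bond orders sum to 3 (valence 4) → 1 H
  atom 3: C, bond orders sum to 2 (valence 4) → 2 H
  atom 4: C, bond orders sum to 3 (valence 4) → 1 H
  atom 5: C, bond orders sum to 4 (valence 4) → 0 H
  atom 6: N, bond orders sum to 1 (valence 3) → 2 H
  atom 7: O, bond orders sum to 2 (valence 2) → 0 H
Totals → C:4, H:6, F:1, N:1, O:1.

C4H6FNO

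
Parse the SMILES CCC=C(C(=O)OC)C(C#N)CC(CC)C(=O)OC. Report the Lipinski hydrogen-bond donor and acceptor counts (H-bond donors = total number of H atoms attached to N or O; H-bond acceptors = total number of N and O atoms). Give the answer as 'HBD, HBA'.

0, 5

Donors: find every N or O and count the H atoms it carries.
  atom 6 (O): bond orders sum to 2 → 0 H
  atom 7 (O): bond orders sum to 2 → 0 H
  atom 11 (N): bond orders sum to 3 → 0 H
  atom 17 (O): bond orders sum to 2 → 0 H
  atom 18 (O): bond orders sum to 2 → 0 H
Lipinski HBD = 0.
Acceptors: N atoms = 1, O atoms = 4 → HBA = 5.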